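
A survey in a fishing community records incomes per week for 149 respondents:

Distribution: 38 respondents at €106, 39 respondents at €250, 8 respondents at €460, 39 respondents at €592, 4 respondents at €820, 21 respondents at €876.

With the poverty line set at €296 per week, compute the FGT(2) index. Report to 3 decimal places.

0.111

Below z: 38×€106, 39×€250 (q = 77 of N = 149).
Relative gaps: (296−106)/296 = 0.6419 (×38); (296−250)/296 = 0.1554 (×39).
Squared: 0.4120 (×38); 0.0242 (×39).
Sum = 16.598840; P₂ = 16.598840 / 149 = 0.111.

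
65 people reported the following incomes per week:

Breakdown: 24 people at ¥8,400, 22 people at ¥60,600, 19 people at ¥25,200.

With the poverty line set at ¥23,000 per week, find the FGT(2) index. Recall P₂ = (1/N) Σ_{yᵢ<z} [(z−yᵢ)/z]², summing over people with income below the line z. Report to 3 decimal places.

Below z: 24×¥8,400 (q = 24 of N = 65).
Gap ratios (z−y)/z: (23000−8400)/23000 = 0.6348 (×24).
Squared: 0.4029 (×24).
Sum = 9.670775; P₂ = 9.670775 / 65 = 0.149.

0.149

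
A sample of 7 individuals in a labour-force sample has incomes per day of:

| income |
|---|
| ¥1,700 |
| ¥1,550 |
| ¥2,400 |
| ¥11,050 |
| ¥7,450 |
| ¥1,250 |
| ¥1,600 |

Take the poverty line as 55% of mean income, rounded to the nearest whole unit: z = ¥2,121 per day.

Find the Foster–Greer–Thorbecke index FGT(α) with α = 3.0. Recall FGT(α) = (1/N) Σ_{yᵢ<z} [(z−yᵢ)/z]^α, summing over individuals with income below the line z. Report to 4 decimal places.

Poor units: ¥1,250, ¥1,550, ¥1,600, ¥1,700 (q = 4 of N = 7).
Shortfall ratios: (2121−1250)/2121 = 0.4107; (2121−1550)/2121 = 0.2692; (2121−1600)/2121 = 0.2456; (2121−1700)/2121 = 0.1985.
Raised to α = 3.0: 0.06925; 0.01951; 0.01482; 0.00782.
Sum = 0.111405; FGT(3.0) = 0.111405 / 7 = 0.0159.

0.0159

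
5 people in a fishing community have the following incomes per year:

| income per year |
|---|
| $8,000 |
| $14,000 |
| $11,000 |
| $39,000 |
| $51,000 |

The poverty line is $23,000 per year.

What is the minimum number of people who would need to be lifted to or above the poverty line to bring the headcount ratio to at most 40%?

Currently q = 3 of N = 5 are below the line (H = 0.600).
A headcount ratio of at most 40% allows at most ⌊0.40 × 5⌋ = 2 poor people.
So at least 3 − 2 = 1 must be lifted.

1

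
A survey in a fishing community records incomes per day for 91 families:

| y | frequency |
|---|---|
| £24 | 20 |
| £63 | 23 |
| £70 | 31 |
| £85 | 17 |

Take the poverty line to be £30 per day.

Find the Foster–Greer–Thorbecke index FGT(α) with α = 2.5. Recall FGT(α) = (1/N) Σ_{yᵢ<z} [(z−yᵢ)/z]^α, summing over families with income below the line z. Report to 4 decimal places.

Below z: 20×£24 (q = 20 of N = 91).
Relative gaps: (30−24)/30 = 0.2000 (×20).
Raised to α = 2.5: 0.01789 (×20).
Sum = 0.357771; FGT(2.5) = 0.357771 / 91 = 0.0039.

0.0039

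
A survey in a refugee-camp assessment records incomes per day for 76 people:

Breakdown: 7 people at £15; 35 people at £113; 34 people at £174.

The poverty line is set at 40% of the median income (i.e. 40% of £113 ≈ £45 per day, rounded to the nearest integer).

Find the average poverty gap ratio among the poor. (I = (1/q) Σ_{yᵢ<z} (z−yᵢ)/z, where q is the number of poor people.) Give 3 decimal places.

Poor units: 7×£15 (q = 7 of N = 76).
Relative gaps: 0.6667 (×7); sum = 4.666667.
The income-gap ratio divides by q (the poor only): 4.666667 / 7 = 0.667.

0.667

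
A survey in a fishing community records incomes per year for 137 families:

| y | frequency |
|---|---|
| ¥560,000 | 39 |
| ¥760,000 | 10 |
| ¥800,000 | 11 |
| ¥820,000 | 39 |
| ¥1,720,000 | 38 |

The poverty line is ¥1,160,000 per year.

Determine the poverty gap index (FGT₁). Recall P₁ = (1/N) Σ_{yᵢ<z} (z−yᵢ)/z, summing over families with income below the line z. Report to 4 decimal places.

Below z: 39×¥560,000, 10×¥760,000, 11×¥800,000, 39×¥820,000 (q = 99 of N = 137).
Relative gaps: (1160000−560000)/1160000 = 0.5172 (×39); (1160000−760000)/1160000 = 0.3448 (×10); (1160000−800000)/1160000 = 0.3103 (×11); (1160000−820000)/1160000 = 0.2931 (×39).
Sum of shortfalls = 38.465517; P₁ averages over all N: 38.465517 / 137 = 0.2808.

0.2808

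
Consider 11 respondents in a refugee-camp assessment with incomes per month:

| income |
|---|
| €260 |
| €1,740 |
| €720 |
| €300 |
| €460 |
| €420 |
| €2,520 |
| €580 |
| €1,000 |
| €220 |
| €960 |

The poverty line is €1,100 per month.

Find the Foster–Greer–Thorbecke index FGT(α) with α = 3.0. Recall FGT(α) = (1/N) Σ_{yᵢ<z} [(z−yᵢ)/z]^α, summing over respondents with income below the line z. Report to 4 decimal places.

Poor units: €220, €260, €300, €420, €460, €580, €720, €960, €1,000 (q = 9 of N = 11).
Normalized shortfalls: (1100−220)/1100 = 0.8000; (1100−260)/1100 = 0.7636; (1100−300)/1100 = 0.7273; (1100−420)/1100 = 0.6182; (1100−460)/1100 = 0.5818; (1100−580)/1100 = 0.4727; (1100−720)/1100 = 0.3455; (1100−960)/1100 = 0.1273; (1100−1000)/1100 = 0.0909.
Raised to α = 3.0: 0.51200; 0.44531; 0.38467; 0.23624; 0.19695; 0.10564; 0.04123; 0.00206; 0.00075.
Sum = 1.924850; FGT(3.0) = 1.924850 / 11 = 0.1750.

0.1750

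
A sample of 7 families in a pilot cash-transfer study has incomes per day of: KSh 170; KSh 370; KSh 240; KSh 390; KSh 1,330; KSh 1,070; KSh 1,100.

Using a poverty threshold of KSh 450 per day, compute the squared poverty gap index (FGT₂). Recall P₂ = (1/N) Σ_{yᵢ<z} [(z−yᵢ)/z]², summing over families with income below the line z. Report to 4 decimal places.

Below the line: KSh 170, KSh 240, KSh 370, KSh 390 (q = 4 of N = 7).
Shortfall ratios: (450−170)/450 = 0.6222; (450−240)/450 = 0.4667; (450−370)/450 = 0.1778; (450−390)/450 = 0.1333.
Squared: 0.3872; 0.2178; 0.0316; 0.0178.
Sum = 0.654321; P₂ = 0.654321 / 7 = 0.0935.

0.0935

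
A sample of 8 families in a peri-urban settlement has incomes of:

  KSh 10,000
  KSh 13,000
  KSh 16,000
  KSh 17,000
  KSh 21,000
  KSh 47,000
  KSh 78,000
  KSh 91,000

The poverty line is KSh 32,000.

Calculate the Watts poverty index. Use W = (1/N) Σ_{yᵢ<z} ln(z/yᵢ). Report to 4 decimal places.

0.4764

Below z: KSh 10,000, KSh 13,000, KSh 16,000, KSh 17,000, KSh 21,000 (q = 5 of N = 8).
Log shortfalls: ln(32000/10000) = 1.1632; ln(32000/13000) = 0.9008; ln(32000/16000) = 0.6931; ln(32000/17000) = 0.6325; ln(32000/21000) = 0.4212.
W = 3.810821 / 8 = 0.4764.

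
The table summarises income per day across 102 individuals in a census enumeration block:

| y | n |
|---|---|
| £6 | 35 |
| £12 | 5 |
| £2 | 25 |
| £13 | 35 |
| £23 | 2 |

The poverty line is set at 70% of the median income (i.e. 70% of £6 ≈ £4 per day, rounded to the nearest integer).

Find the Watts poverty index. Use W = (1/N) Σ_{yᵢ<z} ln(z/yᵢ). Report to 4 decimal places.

Poor units: 25×£2 (q = 25 of N = 102).
Log gaps: ln(4/2) = 0.6931 (×25).
W = 17.328680 / 102 = 0.1699.

0.1699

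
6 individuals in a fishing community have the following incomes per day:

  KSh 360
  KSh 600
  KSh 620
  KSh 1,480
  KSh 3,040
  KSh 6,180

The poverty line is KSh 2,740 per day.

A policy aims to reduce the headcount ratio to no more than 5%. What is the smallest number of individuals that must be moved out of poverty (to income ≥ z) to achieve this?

4 of the 6 individuals are poor, so H = 4/6 = 0.667.
A headcount ratio of at most 5% allows at most ⌊0.05 × 6⌋ = 0 poor individuals.
So at least 4 − 0 = 4 must be lifted.

4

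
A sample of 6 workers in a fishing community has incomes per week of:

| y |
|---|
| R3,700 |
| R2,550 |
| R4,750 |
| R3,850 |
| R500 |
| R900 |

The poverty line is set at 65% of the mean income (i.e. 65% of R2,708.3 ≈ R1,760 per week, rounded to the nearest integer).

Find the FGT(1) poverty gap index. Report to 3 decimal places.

Poor units: R500, R900 (q = 2 of N = 6).
Shortfall ratios: (1760−500)/1760 = 0.7159; (1760−900)/1760 = 0.4886.
Sum of shortfalls = 1.204545; P₁ averages over all N: 1.204545 / 6 = 0.201.

0.201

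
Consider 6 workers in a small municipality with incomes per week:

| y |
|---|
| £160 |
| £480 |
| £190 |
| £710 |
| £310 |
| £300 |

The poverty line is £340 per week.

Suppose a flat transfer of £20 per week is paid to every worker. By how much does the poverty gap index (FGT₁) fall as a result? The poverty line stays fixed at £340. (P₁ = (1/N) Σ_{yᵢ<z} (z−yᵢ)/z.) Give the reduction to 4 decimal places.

0.0392

Before: below the line — £160, £190, £300, £310; poverty gap index (FGT₁) = 0.196078.
After the £20 transfer: below the line — £180, £210, £320, £330; poverty gap index (FGT₁) = 0.156863.
Reduction = 0.196078 − 0.156863 = 0.0392.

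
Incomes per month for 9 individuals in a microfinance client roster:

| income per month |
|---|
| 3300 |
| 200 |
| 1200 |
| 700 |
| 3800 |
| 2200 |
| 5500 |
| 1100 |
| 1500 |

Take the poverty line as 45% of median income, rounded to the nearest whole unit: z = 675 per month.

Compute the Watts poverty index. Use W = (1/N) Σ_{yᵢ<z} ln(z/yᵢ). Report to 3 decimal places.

0.135

Below the line: 200 (q = 1 of N = 9).
Log shortfalls: ln(675/200) = 1.2164.
W = 1.216395 / 9 = 0.135.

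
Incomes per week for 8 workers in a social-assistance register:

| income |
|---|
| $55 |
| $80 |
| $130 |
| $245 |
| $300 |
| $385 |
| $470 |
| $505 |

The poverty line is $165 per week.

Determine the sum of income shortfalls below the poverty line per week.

Poor units: $55, $80, $130 (q = 3 of N = 8).
Individual gaps: 165−55 = 110; 165−80 = 85; 165−130 = 35.
Aggregate gap = $230.

$230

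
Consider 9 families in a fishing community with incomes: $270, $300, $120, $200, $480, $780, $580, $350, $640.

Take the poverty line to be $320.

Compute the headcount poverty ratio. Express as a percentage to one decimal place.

4 of the 9 families have income below $320.
H = 4/9 = 44.4%.

44.4%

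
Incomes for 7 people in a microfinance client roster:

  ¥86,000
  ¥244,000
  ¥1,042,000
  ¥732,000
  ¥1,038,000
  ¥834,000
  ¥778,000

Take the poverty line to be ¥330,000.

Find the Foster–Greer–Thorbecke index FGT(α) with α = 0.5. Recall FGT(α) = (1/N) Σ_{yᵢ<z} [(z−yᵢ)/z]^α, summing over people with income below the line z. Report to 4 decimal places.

0.1958

Below z: ¥86,000, ¥244,000 (q = 2 of N = 7).
Gap ratios (z−y)/z: (330000−86000)/330000 = 0.7394; (330000−244000)/330000 = 0.2606.
Raised to α = 0.5: 0.85988; 0.51050.
Sum = 1.370376; FGT(0.5) = 1.370376 / 7 = 0.1958.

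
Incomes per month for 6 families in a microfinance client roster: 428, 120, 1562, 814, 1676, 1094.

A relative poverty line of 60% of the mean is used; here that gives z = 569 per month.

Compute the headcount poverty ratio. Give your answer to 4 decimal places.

0.3333

2 of the 6 families have income below 569.
H = 2/6 = 0.3333.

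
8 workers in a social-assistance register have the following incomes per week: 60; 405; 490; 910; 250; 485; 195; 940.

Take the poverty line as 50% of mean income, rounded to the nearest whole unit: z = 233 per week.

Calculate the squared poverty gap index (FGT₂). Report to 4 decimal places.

Below the line: 60, 195 (q = 2 of N = 8).
Gap ratios (z−y)/z: (233−60)/233 = 0.7425; (233−195)/233 = 0.1631.
Squared: 0.5513; 0.0266.
Sum = 0.577889; P₂ = 0.577889 / 8 = 0.0722.

0.0722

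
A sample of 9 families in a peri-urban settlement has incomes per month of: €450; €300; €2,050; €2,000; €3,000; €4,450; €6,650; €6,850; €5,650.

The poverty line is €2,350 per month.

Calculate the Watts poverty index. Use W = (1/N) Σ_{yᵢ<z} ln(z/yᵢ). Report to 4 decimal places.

0.4455

Below the line: €300, €450, €2,000, €2,050 (q = 4 of N = 9).
Log shortfalls: ln(2350/300) = 2.0584; ln(2350/450) = 1.6529; ln(2350/2000) = 0.1613; ln(2350/2050) = 0.1366.
W = 4.009155 / 9 = 0.4455.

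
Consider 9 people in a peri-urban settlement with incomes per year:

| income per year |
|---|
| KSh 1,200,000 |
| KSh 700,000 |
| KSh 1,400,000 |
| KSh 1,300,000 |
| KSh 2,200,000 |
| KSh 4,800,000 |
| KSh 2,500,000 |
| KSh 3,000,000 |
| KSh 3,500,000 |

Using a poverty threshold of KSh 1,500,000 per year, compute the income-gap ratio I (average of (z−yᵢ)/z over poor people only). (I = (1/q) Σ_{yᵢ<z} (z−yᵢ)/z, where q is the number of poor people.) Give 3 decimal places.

0.233

Incomes under z: KSh 700,000, KSh 1,200,000, KSh 1,300,000, KSh 1,400,000 (q = 4 of N = 9).
Relative gaps: 0.5333, 0.2000, 0.1333, 0.0667; sum = 0.933333.
I averages over the q = 4 poor units only: 0.933333 / 4 = 0.233.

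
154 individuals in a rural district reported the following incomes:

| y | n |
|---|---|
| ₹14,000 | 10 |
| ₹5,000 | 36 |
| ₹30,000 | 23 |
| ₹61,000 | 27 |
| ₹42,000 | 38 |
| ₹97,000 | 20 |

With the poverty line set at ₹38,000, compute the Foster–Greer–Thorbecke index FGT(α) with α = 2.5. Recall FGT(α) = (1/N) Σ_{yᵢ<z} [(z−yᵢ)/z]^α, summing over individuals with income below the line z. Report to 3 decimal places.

0.188

Poor units: 36×₹5,000, 10×₹14,000, 23×₹30,000 (q = 69 of N = 154).
Gap ratios (z−y)/z: (38000−5000)/38000 = 0.8684 (×36); (38000−14000)/38000 = 0.6316 (×10); (38000−30000)/38000 = 0.2105 (×23).
Raised to α = 2.5: 0.70279 (×36); 0.31701 (×10); 0.02034 (×23).
Sum = 28.938257; FGT(2.5) = 28.938257 / 154 = 0.188.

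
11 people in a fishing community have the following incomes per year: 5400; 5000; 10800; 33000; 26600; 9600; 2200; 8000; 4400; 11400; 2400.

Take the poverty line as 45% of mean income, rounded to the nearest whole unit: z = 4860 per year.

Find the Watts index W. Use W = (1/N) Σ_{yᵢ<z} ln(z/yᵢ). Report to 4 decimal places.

0.1452

Incomes under z: 2200, 2400, 4400 (q = 3 of N = 11).
Log shortfalls: ln(4860/2200) = 0.7926; ln(4860/2400) = 0.7056; ln(4860/4400) = 0.0994.
W = 1.597585 / 11 = 0.1452.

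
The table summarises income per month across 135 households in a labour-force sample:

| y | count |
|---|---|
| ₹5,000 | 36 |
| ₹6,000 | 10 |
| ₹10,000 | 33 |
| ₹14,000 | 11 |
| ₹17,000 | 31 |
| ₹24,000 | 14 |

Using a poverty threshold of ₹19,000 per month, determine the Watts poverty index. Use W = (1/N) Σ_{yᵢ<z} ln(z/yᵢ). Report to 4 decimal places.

0.6487

Poor units: 36×₹5,000, 10×₹6,000, 33×₹10,000, 11×₹14,000, 31×₹17,000 (q = 121 of N = 135).
Log shortfalls: ln(19000/5000) = 1.3350 (×36); ln(19000/6000) = 1.1527 (×10); ln(19000/10000) = 0.6419 (×33); ln(19000/14000) = 0.3054 (×11); ln(19000/17000) = 0.1112 (×31).
W = 87.575205 / 135 = 0.6487.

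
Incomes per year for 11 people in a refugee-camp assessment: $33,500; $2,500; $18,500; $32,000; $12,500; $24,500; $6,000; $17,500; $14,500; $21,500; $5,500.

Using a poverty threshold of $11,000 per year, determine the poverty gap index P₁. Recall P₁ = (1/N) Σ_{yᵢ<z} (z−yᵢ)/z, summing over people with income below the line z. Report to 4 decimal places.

0.1570

Poor units: $2,500, $5,500, $6,000 (q = 3 of N = 11).
Shortfall ratios: (11000−2500)/11000 = 0.7727; (11000−5500)/11000 = 0.5000; (11000−6000)/11000 = 0.4545.
Sum of shortfalls = 1.727273; P₁ averages over all N: 1.727273 / 11 = 0.1570.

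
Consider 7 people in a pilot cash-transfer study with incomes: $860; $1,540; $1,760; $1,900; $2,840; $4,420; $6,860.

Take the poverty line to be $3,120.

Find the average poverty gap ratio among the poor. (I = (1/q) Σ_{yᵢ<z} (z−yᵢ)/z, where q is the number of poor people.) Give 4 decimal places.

Below the line: $860, $1,540, $1,760, $1,900, $2,840 (q = 5 of N = 7).
Relative gaps: 0.7244, 0.5064, 0.4359, 0.3910, 0.0897; sum = 2.147436.
The income-gap ratio divides by q (the poor only): 2.147436 / 5 = 0.4295.

0.4295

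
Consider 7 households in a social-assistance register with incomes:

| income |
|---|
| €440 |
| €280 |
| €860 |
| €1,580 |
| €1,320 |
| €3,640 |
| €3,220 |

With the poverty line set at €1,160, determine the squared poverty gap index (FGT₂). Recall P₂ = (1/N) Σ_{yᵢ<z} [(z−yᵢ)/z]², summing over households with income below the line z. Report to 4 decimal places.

0.1468

Incomes under z: €280, €440, €860 (q = 3 of N = 7).
Gap ratios (z−y)/z: (1160−280)/1160 = 0.7586; (1160−440)/1160 = 0.6207; (1160−860)/1160 = 0.2586.
Squared: 0.5755; 0.3853; 0.0669.
Sum = 1.027646; P₂ = 1.027646 / 7 = 0.1468.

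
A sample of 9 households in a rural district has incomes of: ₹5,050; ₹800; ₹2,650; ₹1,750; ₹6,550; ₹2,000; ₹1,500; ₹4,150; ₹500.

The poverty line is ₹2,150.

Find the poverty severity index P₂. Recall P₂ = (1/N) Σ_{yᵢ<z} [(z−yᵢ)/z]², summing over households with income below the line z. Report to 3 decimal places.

Poor units: ₹500, ₹800, ₹1,500, ₹1,750, ₹2,000 (q = 5 of N = 9).
Gap ratios (z−y)/z: (2150−500)/2150 = 0.7674; (2150−800)/2150 = 0.6279; (2150−1500)/2150 = 0.3023; (2150−1750)/2150 = 0.1860; (2150−2000)/2150 = 0.0698.
Squared: 0.5890; 0.3943; 0.0914; 0.0346; 0.0049.
Sum = 1.114116; P₂ = 1.114116 / 9 = 0.124.

0.124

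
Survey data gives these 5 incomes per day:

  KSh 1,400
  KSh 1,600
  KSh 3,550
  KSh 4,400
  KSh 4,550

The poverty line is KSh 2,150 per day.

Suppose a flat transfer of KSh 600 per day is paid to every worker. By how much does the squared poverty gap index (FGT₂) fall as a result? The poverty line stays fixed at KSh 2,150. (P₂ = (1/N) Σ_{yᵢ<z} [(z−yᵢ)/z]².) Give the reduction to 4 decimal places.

0.0365

Before: below the line — KSh 1,400, KSh 1,600; squared poverty gap index (FGT₂) = 0.037426.
After the KSh 600 transfer: below the line — KSh 2,000; squared poverty gap index (FGT₂) = 0.000973.
Reduction = 0.037426 − 0.000973 = 0.0365.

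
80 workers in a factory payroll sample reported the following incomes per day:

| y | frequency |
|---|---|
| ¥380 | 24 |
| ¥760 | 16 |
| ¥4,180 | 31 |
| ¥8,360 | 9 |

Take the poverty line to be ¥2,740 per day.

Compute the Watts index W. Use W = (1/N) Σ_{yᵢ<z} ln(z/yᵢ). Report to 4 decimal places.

0.8491

Below z: 24×¥380, 16×¥760 (q = 40 of N = 80).
Log shortfalls: ln(2740/380) = 1.9755 (×24); ln(2740/760) = 1.2824 (×16).
W = 67.931323 / 80 = 0.8491.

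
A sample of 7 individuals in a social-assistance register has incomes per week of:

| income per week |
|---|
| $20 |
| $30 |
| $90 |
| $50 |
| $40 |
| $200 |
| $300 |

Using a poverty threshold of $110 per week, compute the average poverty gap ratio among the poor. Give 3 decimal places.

0.582

Below z: $20, $30, $40, $50, $90 (q = 5 of N = 7).
Relative gaps: 0.8182, 0.7273, 0.6364, 0.5455, 0.1818; sum = 2.909091.
I averages over the q = 5 poor units only: 2.909091 / 5 = 0.582.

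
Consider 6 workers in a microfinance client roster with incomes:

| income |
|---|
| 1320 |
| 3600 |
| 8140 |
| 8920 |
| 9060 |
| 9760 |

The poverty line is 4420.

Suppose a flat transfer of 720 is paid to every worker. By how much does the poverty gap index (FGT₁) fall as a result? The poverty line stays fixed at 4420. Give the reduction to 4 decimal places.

Before: below the line — 1320, 3600; poverty gap index (FGT₁) = 0.147813.
After the 720 transfer: below the line — 2040, 4320; poverty gap index (FGT₁) = 0.093514.
Reduction = 0.147813 − 0.093514 = 0.0543.

0.0543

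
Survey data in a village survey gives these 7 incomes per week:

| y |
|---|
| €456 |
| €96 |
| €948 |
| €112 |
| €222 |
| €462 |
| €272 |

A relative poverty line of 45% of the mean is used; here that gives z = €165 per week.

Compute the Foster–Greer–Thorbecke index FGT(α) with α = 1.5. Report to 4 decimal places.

Incomes under z: €96, €112 (q = 2 of N = 7).
Shortfall ratios: (165−96)/165 = 0.4182; (165−112)/165 = 0.3212.
Raised to α = 1.5: 0.27043; 0.18205.
Sum = 0.452474; FGT(1.5) = 0.452474 / 7 = 0.0646.

0.0646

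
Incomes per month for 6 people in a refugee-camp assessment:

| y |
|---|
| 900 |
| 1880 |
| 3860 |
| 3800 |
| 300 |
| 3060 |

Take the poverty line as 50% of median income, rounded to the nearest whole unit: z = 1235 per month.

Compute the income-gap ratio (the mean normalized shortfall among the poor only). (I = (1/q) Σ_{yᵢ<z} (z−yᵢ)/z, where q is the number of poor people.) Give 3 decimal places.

Incomes under z: 300, 900 (q = 2 of N = 6).
Relative gaps: 0.7571, 0.2713; sum = 1.028340.
The income-gap ratio divides by q (the poor only): 1.028340 / 2 = 0.514.

0.514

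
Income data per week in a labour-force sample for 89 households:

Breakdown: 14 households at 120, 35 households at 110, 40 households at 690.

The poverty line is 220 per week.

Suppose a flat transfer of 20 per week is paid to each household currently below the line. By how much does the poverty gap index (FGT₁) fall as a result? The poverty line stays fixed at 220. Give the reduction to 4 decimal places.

0.0501

Before: below the line — 35×110, 14×120; poverty gap index (FGT₁) = 0.268131.
After the 20 transfer: below the line — 35×130, 14×140; poverty gap index (FGT₁) = 0.218080.
Reduction = 0.268131 − 0.218080 = 0.0501.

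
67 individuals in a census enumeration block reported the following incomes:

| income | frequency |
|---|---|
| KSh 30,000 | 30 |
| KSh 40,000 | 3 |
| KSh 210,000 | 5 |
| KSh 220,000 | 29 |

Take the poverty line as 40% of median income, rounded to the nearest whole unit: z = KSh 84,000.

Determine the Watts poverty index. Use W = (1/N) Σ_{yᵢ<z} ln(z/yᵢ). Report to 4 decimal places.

0.4942

Below z: 30×KSh 30,000, 3×KSh 40,000 (q = 33 of N = 67).
ln(z/y) terms: ln(84000/30000) = 1.0296 (×30); ln(84000/40000) = 0.7419 (×3).
W = 33.114395 / 67 = 0.4942.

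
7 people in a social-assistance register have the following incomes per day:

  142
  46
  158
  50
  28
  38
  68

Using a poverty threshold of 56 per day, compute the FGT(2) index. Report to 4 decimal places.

Poor units: 28, 38, 46, 50 (q = 4 of N = 7).
Normalized shortfalls: (56−28)/56 = 0.5000; (56−38)/56 = 0.3214; (56−46)/56 = 0.1786; (56−50)/56 = 0.1071.
Squared: 0.2500; 0.1033; 0.0319; 0.0115.
Sum = 0.396684; P₂ = 0.396684 / 7 = 0.0567.

0.0567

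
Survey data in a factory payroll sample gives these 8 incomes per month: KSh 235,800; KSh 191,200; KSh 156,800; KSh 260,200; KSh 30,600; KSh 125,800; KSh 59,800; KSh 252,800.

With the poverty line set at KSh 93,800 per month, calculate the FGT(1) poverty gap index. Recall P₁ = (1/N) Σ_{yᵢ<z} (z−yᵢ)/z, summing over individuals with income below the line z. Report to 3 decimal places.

0.130

Below z: KSh 30,600, KSh 59,800 (q = 2 of N = 8).
Relative gaps: (93800−30600)/93800 = 0.6738; (93800−59800)/93800 = 0.3625.
Sum of shortfalls = 1.036247; P₁ averages over all N: 1.036247 / 8 = 0.130.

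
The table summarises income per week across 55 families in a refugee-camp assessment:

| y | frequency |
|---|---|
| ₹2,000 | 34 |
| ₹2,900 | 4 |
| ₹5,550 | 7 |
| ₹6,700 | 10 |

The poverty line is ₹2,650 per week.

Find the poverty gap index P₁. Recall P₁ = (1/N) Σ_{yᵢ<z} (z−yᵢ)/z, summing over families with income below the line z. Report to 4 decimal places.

Poor units: 34×₹2,000 (q = 34 of N = 55).
Shortfall ratios: (2650−2000)/2650 = 0.2453 (×34).
Σ = 8.339623. Dividing by the full population N = 55 gives P₁ = 0.1516.

0.1516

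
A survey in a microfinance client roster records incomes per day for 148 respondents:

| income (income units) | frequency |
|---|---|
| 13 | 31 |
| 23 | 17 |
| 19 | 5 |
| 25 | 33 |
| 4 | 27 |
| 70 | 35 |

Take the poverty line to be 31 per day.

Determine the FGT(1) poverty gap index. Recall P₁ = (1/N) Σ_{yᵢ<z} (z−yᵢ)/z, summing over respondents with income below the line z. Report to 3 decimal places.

Poor units: 27×4, 31×13, 5×19, 17×23, 33×25 (q = 113 of N = 148).
Relative gaps: (31−4)/31 = 0.8710 (×27); (31−13)/31 = 0.5806 (×31); (31−19)/31 = 0.3871 (×5); (31−23)/31 = 0.2581 (×17); (31−25)/31 = 0.1935 (×33).
Σ = 54.225806. Dividing by the full population N = 148 gives P₁ = 0.366.

0.366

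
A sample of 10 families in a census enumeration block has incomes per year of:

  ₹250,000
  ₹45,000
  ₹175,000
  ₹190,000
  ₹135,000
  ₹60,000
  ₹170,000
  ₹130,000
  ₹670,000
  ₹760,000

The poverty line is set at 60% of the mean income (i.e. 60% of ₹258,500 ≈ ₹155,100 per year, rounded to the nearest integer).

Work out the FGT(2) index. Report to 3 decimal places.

0.092

Poor units: ₹45,000, ₹60,000, ₹130,000, ₹135,000 (q = 4 of N = 10).
Shortfall ratios: (155100−45000)/155100 = 0.7099; (155100−60000)/155100 = 0.6132; (155100−130000)/155100 = 0.1618; (155100−135000)/155100 = 0.1296.
Squared: 0.5039; 0.3760; 0.0262; 0.0168.
Sum = 0.922848; P₂ = 0.922848 / 10 = 0.092.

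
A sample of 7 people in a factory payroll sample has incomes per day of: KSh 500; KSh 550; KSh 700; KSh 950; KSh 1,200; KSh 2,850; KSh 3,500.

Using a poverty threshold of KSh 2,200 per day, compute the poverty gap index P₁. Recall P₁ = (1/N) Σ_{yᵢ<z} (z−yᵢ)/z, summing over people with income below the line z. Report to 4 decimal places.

0.4610

Below the line: KSh 500, KSh 550, KSh 700, KSh 950, KSh 1,200 (q = 5 of N = 7).
Normalized shortfalls: (2200−500)/2200 = 0.7727; (2200−550)/2200 = 0.7500; (2200−700)/2200 = 0.6818; (2200−950)/2200 = 0.5682; (2200−1200)/2200 = 0.4545.
Sum of shortfalls = 3.227273; P₁ averages over all N: 3.227273 / 7 = 0.4610.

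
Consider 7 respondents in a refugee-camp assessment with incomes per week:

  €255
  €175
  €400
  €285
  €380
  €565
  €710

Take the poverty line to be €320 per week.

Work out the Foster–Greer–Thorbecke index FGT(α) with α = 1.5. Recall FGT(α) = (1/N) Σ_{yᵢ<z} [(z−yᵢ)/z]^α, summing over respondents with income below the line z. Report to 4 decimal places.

Poor units: €175, €255, €285 (q = 3 of N = 7).
Normalized shortfalls: (320−175)/320 = 0.4531; (320−255)/320 = 0.2031; (320−285)/320 = 0.1094.
Raised to α = 1.5: 0.30502; 0.09155; 0.03617.
Sum = 0.432739; FGT(1.5) = 0.432739 / 7 = 0.0618.

0.0618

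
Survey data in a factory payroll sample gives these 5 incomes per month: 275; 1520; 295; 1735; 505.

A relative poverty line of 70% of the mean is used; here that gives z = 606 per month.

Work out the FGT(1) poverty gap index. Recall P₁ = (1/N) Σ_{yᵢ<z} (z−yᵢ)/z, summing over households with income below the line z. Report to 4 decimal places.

0.2452

Below z: 275, 295, 505 (q = 3 of N = 5).
Gap ratios (z−y)/z: (606−275)/606 = 0.5462; (606−295)/606 = 0.5132; (606−505)/606 = 0.1667.
Σ = 1.226073. Dividing by the full population N = 5 gives P₁ = 0.2452.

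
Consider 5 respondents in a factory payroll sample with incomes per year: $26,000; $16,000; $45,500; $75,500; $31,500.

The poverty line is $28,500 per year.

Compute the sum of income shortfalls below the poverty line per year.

$15,000

Poor units: $16,000, $26,000 (q = 2 of N = 5).
Individual gaps: 28500−16000 = 12500; 28500−26000 = 2500.
Aggregate gap = $15,000.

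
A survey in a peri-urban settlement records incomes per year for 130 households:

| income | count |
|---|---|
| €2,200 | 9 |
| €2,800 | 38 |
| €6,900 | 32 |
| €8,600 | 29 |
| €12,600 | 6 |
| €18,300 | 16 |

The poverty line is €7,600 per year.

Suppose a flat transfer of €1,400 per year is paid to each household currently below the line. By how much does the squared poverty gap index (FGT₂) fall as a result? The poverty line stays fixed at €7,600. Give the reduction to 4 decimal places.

Before: below the line — 9×€2,200, 38×€2,800, 32×€6,900; squared poverty gap index (FGT₂) = 0.153638.
After the €1,400 transfer: below the line — 9×€3,600, 38×€4,200; squared poverty gap index (FGT₂) = 0.077680.
Reduction = 0.153638 − 0.077680 = 0.0760.

0.0760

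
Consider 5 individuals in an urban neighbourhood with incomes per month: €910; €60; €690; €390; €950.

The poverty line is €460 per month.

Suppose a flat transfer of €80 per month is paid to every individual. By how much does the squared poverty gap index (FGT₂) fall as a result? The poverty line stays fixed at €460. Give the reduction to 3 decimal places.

Before: below the line — €60, €390; squared poverty gap index (FGT₂) = 0.15586.
After the €80 transfer: below the line — €140; squared poverty gap index (FGT₂) = 0.09679.
Reduction = 0.15586 − 0.09679 = 0.059.

0.059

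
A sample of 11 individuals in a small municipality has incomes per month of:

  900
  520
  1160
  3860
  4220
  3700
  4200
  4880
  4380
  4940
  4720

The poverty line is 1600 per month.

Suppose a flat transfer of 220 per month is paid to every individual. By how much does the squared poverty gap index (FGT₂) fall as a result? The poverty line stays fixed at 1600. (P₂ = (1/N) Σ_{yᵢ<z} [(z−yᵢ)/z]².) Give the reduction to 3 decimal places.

0.030

Before: below the line — 520, 900, 1160; squared poverty gap index (FGT₂) = 0.06570.
After the 220 transfer: below the line — 740, 1120, 1380; squared poverty gap index (FGT₂) = 0.03616.
Reduction = 0.06570 − 0.03616 = 0.030.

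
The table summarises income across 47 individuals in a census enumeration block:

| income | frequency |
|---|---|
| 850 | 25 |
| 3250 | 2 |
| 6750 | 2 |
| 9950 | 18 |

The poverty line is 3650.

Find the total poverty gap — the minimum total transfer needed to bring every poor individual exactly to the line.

70800

Below z: 25×850, 2×3250 (q = 27 of N = 47).
Individual gaps: 25×(3650−850) = 70000; 2×(3650−3250) = 800.
Aggregate gap = 70800.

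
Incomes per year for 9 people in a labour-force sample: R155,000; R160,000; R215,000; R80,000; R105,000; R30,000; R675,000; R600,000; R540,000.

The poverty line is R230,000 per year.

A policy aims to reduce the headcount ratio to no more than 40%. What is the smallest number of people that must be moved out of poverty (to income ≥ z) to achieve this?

3

6 of the 9 people are poor, so H = 6/9 = 0.667.
A headcount ratio of at most 40% allows at most ⌊0.40 × 9⌋ = 3 poor people.
So at least 6 − 3 = 3 must be lifted.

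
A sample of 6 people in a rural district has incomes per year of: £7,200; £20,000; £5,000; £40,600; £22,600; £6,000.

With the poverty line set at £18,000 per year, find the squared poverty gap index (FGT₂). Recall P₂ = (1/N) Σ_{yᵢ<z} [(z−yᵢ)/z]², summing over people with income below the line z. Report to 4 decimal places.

0.2210

Below the line: £5,000, £6,000, £7,200 (q = 3 of N = 6).
Gap ratios (z−y)/z: (18000−5000)/18000 = 0.7222; (18000−6000)/18000 = 0.6667; (18000−7200)/18000 = 0.6000.
Squared: 0.5216; 0.4444; 0.3600.
Sum = 1.326049; P₂ = 1.326049 / 6 = 0.2210.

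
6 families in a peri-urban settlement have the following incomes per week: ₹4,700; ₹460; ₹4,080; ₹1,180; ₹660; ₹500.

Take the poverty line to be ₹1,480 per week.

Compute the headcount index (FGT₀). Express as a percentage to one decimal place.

4 of the 6 families have income below ₹1,480.
H = 4/6 = 66.7%.

66.7%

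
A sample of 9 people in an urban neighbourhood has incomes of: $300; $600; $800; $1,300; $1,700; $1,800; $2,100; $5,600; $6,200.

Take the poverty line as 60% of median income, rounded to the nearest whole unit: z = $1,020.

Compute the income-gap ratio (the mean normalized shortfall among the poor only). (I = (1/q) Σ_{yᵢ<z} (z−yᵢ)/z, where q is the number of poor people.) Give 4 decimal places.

Incomes under z: $300, $600, $800 (q = 3 of N = 9).
Relative gaps: 0.7059, 0.4118, 0.2157; sum = 1.333333.
The income-gap ratio divides by q (the poor only): 1.333333 / 3 = 0.4444.

0.4444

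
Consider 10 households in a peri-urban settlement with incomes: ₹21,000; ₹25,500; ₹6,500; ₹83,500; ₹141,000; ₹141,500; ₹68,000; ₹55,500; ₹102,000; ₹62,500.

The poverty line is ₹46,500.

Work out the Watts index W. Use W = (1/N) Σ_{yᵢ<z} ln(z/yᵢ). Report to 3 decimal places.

Below z: ₹6,500, ₹21,000, ₹25,500 (q = 3 of N = 10).
ln(z/y) terms: ln(46500/6500) = 1.9677; ln(46500/21000) = 0.7949; ln(46500/25500) = 0.6008.
W = 3.363354 / 10 = 0.336.

0.336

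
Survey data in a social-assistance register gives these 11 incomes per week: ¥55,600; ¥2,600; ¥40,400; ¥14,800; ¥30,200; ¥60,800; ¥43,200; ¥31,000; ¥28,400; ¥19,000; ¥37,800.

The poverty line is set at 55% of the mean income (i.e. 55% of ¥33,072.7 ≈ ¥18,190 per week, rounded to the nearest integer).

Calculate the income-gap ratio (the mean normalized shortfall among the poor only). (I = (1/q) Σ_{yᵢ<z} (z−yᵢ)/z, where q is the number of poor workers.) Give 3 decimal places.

0.522

Incomes under z: ¥2,600, ¥14,800 (q = 2 of N = 11).
Shortfall ratios (z−y)/z: 0.8571, 0.1864; sum = 1.043430.
I averages over the q = 2 poor units only: 1.043430 / 2 = 0.522.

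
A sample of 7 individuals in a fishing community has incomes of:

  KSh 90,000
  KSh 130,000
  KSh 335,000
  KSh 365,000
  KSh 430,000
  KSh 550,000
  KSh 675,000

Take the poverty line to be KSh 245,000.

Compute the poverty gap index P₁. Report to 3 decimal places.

0.157

Below z: KSh 90,000, KSh 130,000 (q = 2 of N = 7).
Gap ratios (z−y)/z: (245000−90000)/245000 = 0.6327; (245000−130000)/245000 = 0.4694.
Σ = 1.102041. Dividing by the full population N = 7 gives P₁ = 0.157.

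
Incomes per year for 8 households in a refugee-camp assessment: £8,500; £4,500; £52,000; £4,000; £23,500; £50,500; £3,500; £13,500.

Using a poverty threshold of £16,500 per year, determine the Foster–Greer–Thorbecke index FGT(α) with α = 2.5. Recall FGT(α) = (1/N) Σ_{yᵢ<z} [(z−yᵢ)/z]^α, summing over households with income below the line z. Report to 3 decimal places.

Incomes under z: £3,500, £4,000, £4,500, £8,500, £13,500 (q = 5 of N = 8).
Relative gaps: (16500−3500)/16500 = 0.7879; (16500−4000)/16500 = 0.7576; (16500−4500)/16500 = 0.7273; (16500−8500)/16500 = 0.4848; (16500−13500)/16500 = 0.1818.
Raised to α = 2.5: 0.55100; 0.49953; 0.45107; 0.16369; 0.01410.
Sum = 1.679383; FGT(2.5) = 1.679383 / 8 = 0.210.

0.210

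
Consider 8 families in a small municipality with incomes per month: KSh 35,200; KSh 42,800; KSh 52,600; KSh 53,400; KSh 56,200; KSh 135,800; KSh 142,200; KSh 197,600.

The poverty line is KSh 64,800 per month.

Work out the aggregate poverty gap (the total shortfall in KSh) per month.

KSh 83,800

Incomes under z: KSh 35,200, KSh 42,800, KSh 52,600, KSh 53,400, KSh 56,200 (q = 5 of N = 8).
Individual gaps: 64800−35200 = 29600; 64800−42800 = 22000; 64800−52600 = 12200; 64800−53400 = 11400; 64800−56200 = 8600.
Aggregate gap = KSh 83,800.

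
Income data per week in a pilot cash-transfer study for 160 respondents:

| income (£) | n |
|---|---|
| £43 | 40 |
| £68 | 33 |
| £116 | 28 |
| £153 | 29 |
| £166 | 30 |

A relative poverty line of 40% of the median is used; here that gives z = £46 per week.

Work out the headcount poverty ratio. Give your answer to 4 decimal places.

0.2500

40 of the 160 respondents have income below £46.
H = 40/160 = 0.2500.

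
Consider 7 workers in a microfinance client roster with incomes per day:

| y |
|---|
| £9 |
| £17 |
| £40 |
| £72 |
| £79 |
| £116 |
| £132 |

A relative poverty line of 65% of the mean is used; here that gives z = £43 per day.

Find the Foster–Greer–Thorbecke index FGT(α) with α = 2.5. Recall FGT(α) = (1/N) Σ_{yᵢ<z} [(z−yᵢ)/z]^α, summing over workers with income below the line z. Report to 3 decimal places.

Poor units: £9, £17, £40 (q = 3 of N = 7).
Shortfall ratios: (43−9)/43 = 0.7907; (43−17)/43 = 0.6047; (43−40)/43 = 0.0698.
Raised to α = 2.5: 0.55594; 0.28429; 0.00129.
Sum = 0.841514; FGT(2.5) = 0.841514 / 7 = 0.120.

0.120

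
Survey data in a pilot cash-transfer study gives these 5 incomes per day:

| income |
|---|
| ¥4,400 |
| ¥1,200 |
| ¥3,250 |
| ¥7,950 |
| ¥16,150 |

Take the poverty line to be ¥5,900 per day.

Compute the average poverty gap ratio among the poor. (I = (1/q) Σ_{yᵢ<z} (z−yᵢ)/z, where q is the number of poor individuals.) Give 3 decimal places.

0.500

Below z: ¥1,200, ¥3,250, ¥4,400 (q = 3 of N = 5).
Shortfall ratios (z−y)/z: 0.7966, 0.4492, 0.2542; sum = 1.500000.
I averages over the q = 3 poor units only: 1.500000 / 3 = 0.500.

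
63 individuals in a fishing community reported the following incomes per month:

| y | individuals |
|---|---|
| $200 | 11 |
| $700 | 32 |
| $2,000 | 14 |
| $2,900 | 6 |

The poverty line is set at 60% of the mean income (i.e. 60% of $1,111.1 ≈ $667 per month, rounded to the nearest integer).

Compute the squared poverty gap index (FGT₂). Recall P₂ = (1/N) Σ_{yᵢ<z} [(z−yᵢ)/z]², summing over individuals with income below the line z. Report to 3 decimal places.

0.086

Poor units: 11×$200 (q = 11 of N = 63).
Shortfall ratios: (667−200)/667 = 0.7001 (×11).
Squared: 0.4902 (×11).
Sum = 5.392309; P₂ = 5.392309 / 63 = 0.086.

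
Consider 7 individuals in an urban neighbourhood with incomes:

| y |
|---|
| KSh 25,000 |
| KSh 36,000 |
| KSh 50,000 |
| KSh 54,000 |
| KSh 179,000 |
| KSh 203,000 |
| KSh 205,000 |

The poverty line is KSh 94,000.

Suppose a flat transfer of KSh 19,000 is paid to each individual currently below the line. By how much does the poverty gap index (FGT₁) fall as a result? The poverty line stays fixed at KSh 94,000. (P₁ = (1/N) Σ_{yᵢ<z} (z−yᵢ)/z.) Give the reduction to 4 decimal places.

Before: below the line — KSh 25,000, KSh 36,000, KSh 50,000, KSh 54,000; poverty gap index (FGT₁) = 0.320669.
After the KSh 19,000 transfer: below the line — KSh 44,000, KSh 55,000, KSh 69,000, KSh 73,000; poverty gap index (FGT₁) = 0.205167.
Reduction = 0.320669 − 0.205167 = 0.1155.

0.1155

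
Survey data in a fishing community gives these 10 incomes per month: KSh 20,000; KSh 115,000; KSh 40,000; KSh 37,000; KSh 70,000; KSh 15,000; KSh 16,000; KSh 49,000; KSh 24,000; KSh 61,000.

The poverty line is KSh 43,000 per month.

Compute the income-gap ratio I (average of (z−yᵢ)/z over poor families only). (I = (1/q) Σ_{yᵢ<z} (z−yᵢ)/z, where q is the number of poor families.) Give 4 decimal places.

0.4109

Below the line: KSh 15,000, KSh 16,000, KSh 20,000, KSh 24,000, KSh 37,000, KSh 40,000 (q = 6 of N = 10).
Shortfall ratios (z−y)/z: 0.6512, 0.6279, 0.5349, 0.4419, 0.1395, 0.0698; sum = 2.465116.
I averages over the q = 6 poor units only: 2.465116 / 6 = 0.4109.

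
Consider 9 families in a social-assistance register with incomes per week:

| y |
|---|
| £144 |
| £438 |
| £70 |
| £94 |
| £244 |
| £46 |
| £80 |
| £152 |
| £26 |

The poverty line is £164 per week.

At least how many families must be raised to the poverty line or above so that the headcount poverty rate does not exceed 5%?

7

7 of the 9 families are poor, so H = 7/9 = 0.778.
A headcount ratio of at most 5% allows at most ⌊0.05 × 9⌋ = 0 poor families.
So at least 7 − 0 = 7 must be lifted.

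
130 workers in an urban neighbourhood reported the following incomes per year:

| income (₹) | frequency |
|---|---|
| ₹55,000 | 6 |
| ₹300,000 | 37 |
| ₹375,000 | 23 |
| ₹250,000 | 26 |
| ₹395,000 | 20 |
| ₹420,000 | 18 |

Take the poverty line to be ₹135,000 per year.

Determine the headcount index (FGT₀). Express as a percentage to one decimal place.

4.6%

6 of the 130 workers have income below ₹135,000.
H = 6/130 = 4.6%.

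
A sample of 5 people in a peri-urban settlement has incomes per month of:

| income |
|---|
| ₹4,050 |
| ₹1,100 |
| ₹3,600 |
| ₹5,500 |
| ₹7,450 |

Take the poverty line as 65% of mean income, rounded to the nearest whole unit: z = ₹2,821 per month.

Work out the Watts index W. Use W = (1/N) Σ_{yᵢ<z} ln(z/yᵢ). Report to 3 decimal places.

Poor units: ₹1,100 (q = 1 of N = 5).
Log shortfalls: ln(2821/1100) = 0.9418.
W = 0.941781 / 5 = 0.188.

0.188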